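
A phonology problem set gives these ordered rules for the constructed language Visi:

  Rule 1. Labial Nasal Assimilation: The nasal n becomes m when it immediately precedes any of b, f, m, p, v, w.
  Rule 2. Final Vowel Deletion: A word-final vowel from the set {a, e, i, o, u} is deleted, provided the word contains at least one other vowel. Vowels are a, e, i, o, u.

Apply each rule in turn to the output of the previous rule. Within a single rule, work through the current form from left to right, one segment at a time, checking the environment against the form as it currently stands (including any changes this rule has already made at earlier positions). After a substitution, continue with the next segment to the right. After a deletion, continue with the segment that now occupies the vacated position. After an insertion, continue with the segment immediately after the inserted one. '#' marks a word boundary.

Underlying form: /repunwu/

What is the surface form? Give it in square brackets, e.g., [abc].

Rule 1 Labial Nasal Assimilation: [repunwu] → [repumwu]
Rule 2 Final Vowel Deletion: [repumwu] → [repumw]

[repumw]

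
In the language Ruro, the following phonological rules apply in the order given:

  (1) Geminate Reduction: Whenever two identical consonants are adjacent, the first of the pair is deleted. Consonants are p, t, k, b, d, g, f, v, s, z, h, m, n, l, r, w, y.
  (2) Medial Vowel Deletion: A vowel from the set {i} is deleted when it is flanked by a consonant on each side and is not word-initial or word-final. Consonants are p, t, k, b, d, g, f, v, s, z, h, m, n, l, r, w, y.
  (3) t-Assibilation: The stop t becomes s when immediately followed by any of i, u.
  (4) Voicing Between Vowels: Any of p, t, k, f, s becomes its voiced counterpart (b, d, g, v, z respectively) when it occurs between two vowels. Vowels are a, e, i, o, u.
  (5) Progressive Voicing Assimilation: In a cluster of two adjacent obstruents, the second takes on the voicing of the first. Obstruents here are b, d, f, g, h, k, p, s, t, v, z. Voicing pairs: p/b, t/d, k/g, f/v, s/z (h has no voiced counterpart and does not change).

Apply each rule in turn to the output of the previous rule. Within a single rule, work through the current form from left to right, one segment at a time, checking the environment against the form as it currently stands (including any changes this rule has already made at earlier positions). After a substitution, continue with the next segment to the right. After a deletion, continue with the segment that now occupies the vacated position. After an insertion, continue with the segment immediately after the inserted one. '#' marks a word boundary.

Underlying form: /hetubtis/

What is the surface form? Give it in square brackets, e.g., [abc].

(1) Geminate Reduction: no change — [hetubtis]
(2) Medial Vowel Deletion: [hetubtis] → [hetubts]
(3) t-Assibilation: [hetubts] → [hesubts]
(4) Voicing Between Vowels: [hesubts] → [hezubts]
(5) Progressive Voicing Assimilation: [hezubts] → [hezubdz]

[hezubdz]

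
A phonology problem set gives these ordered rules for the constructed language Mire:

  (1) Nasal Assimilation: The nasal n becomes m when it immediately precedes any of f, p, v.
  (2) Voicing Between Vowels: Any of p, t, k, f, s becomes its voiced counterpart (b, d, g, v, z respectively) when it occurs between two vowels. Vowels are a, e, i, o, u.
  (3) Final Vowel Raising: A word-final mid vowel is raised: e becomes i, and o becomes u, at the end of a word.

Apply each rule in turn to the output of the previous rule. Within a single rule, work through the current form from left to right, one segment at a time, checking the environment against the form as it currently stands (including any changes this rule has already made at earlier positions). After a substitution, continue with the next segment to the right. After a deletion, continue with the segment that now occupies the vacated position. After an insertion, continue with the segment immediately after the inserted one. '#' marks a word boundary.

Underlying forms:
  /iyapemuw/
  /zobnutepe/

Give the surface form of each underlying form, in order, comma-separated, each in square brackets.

/iyapemuw/:
  (1) Nasal Assimilation: no change — [iyapemuw]
  (2) Voicing Between Vowels: [iyapemuw] → [iyabemuw]
  (3) Final Vowel Raising: no change — [iyabemuw]
/zobnutepe/:
  (1) Nasal Assimilation: no change — [zobnutepe]
  (2) Voicing Between Vowels: [zobnutepe] → [zobnudebe]
  (3) Final Vowel Raising: [zobnudebe] → [zobnudebi]

[iyabemuw], [zobnudebi]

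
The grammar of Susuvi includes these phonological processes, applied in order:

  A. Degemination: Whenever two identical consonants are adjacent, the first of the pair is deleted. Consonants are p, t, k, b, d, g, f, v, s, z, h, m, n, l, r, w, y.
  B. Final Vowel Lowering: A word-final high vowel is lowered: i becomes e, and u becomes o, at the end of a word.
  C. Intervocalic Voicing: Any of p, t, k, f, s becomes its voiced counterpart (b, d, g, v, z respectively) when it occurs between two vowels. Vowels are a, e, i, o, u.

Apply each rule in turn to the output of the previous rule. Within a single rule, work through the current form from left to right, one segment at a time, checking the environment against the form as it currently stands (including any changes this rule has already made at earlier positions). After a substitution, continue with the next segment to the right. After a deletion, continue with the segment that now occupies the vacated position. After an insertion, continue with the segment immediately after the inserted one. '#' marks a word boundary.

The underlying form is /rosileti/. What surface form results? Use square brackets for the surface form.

[rozilede]

A Degemination: no change — [rosileti]
B Final Vowel Lowering: [rosileti] → [rosilete]
C Intervocalic Voicing: [rosilete] → [rozilede]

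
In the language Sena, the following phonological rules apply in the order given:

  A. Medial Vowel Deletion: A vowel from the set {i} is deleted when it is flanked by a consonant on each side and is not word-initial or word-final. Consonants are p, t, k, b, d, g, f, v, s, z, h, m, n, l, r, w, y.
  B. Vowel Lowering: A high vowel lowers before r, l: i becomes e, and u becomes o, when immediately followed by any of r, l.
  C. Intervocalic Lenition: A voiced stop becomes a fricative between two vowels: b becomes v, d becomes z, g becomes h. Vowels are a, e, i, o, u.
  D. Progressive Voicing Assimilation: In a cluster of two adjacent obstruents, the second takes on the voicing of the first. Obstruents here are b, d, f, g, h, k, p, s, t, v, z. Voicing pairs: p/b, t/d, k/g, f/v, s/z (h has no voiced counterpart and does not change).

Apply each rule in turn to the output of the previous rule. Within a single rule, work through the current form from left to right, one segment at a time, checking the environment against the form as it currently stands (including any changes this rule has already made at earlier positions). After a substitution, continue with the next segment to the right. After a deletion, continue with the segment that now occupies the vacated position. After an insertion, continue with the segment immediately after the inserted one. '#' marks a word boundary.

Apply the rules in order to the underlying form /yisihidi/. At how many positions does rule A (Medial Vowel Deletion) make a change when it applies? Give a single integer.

3

A Medial Vowel Deletion: [yisihidi] → [yshdi]
B Vowel Lowering: no change — [yshdi]
C Intervocalic Lenition: no change — [yshdi]
D Progressive Voicing Assimilation: [yshdi] → [yshti]
Rule A changed 3 position(s).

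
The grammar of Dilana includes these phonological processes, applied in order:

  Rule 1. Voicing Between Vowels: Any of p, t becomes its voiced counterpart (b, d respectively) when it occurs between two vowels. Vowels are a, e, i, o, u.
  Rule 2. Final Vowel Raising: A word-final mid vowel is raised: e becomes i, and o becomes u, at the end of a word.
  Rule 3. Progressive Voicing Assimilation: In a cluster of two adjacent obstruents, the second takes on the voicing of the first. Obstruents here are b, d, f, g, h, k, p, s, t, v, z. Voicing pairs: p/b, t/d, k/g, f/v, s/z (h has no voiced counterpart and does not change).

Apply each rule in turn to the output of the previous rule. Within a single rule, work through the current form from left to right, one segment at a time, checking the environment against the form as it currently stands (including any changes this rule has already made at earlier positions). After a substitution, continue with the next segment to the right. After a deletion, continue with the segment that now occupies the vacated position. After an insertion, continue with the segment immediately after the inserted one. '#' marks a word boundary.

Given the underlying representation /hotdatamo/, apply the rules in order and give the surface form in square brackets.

[hottadamu]

Rule 1 Voicing Between Vowels: [hotdatamo] → [hotdadamo]
Rule 2 Final Vowel Raising: [hotdadamo] → [hotdadamu]
Rule 3 Progressive Voicing Assimilation: [hotdadamu] → [hottadamu]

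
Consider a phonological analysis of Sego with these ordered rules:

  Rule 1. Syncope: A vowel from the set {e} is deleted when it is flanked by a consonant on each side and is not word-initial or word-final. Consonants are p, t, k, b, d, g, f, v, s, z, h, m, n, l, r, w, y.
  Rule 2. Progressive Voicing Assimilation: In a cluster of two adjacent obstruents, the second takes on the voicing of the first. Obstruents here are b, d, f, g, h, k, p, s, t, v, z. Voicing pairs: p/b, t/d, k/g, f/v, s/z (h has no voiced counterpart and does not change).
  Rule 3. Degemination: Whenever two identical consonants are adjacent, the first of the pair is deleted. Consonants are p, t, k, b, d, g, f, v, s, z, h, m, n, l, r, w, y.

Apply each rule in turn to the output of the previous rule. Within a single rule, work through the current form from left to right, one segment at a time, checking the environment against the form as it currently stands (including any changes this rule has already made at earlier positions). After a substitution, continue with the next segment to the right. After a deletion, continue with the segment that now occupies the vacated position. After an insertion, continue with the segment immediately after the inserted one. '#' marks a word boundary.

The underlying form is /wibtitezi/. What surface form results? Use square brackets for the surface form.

Rule 1 Syncope: [wibtitezi] → [wibtitzi]
Rule 2 Progressive Voicing Assimilation: [wibtitzi] → [wibditsi]
Rule 3 Degemination: no change — [wibditsi]

[wibditsi]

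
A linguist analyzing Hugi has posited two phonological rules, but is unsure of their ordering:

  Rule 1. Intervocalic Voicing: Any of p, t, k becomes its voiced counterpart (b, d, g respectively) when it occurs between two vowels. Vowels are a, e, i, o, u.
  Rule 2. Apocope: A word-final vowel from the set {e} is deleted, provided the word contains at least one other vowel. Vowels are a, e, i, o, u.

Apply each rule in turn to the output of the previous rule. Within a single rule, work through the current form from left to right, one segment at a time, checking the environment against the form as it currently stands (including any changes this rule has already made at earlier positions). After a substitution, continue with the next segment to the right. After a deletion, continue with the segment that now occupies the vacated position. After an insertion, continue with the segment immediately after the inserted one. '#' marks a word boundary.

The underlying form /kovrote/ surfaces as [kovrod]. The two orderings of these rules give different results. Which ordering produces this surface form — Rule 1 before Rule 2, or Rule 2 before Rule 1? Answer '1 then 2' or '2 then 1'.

1 then 2

Order 1 then 2:
  1 Intervocalic Voicing: [kovrote] → [kovrode]
  2 Apocope: [kovrode] → [kovrod]
  result: [kovrod]
Order 2 then 1:
  2 Apocope: [kovrote] → [kovrot]
  1 Intervocalic Voicing: no change — [kovrot]
  result: [kovrot]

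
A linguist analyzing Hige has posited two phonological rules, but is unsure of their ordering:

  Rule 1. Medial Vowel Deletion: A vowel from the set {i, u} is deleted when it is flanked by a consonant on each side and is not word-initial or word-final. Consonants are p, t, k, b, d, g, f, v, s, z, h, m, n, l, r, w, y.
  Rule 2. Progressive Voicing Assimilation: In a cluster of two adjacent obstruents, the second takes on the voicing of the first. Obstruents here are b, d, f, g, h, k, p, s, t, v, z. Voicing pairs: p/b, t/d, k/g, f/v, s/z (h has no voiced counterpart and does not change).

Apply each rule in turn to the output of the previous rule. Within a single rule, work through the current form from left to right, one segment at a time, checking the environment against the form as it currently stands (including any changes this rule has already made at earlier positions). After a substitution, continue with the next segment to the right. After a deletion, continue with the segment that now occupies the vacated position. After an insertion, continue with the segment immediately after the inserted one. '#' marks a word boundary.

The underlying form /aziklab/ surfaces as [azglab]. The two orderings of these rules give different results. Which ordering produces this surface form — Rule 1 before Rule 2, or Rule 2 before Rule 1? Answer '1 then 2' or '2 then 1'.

Order 1 then 2:
  1 Medial Vowel Deletion: [aziklab] → [azklab]
  2 Progressive Voicing Assimilation: [azklab] → [azglab]
  result: [azglab]
Order 2 then 1:
  2 Progressive Voicing Assimilation: no change — [aziklab]
  1 Medial Vowel Deletion: [aziklab] → [azklab]
  result: [azklab]

1 then 2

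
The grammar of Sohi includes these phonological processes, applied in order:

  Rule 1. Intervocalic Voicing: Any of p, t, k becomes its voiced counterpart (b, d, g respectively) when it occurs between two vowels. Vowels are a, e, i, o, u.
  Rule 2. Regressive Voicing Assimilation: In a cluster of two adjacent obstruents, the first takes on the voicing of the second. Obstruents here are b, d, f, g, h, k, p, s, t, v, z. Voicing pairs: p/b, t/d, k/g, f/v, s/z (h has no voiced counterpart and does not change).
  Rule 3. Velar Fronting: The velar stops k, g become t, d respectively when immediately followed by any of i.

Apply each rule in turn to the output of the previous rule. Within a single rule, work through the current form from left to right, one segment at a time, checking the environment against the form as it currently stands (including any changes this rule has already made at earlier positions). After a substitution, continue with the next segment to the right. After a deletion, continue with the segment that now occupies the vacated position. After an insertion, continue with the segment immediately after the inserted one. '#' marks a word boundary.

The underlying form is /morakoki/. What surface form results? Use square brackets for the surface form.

Rule 1 Intervocalic Voicing: [morakoki] → [moragogi]
Rule 2 Regressive Voicing Assimilation: no change — [moragogi]
Rule 3 Velar Fronting: [moragogi] → [moragodi]

[moragodi]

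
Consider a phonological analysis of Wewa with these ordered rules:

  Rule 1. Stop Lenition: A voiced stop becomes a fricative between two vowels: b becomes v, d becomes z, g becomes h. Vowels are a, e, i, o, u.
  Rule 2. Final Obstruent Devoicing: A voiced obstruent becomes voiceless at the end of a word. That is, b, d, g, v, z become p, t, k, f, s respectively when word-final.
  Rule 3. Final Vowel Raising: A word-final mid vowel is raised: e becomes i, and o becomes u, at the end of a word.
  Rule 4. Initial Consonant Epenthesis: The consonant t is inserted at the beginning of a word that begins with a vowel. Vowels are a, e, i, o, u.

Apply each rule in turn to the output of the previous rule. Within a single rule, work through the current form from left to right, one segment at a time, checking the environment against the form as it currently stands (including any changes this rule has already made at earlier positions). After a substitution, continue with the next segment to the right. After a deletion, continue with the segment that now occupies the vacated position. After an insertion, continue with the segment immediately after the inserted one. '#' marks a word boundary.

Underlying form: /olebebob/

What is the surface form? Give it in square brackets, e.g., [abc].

Rule 1 Stop Lenition: [olebebob] → [olevevob]
Rule 2 Final Obstruent Devoicing: [olevevob] → [olevevop]
Rule 3 Final Vowel Raising: no change — [olevevop]
Rule 4 Initial Consonant Epenthesis: [olevevop] → [tolevevop]

[tolevevop]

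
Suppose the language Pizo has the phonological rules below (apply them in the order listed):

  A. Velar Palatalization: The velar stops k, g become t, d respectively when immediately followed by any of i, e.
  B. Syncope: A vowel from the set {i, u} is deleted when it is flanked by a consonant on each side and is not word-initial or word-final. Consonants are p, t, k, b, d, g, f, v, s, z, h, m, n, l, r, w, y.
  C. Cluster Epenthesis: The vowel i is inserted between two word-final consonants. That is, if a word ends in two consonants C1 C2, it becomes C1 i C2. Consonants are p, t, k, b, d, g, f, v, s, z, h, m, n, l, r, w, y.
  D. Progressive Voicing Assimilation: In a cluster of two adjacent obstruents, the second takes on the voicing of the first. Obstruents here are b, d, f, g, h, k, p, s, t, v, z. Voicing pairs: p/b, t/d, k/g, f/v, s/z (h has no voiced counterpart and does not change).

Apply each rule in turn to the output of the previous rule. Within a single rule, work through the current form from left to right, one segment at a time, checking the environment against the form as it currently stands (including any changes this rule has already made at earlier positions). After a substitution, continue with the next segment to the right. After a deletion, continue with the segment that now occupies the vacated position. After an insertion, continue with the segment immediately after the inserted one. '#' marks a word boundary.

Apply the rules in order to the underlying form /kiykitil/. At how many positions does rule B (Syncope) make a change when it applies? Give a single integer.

A Velar Palatalization: [kiykitil] → [tiytitil]
B Syncope: [tiytitil] → [tyttl]
C Cluster Epenthesis: [tyttl] → [tyttil]
D Progressive Voicing Assimilation: no change — [tyttil]
Rule B changed 3 position(s).

3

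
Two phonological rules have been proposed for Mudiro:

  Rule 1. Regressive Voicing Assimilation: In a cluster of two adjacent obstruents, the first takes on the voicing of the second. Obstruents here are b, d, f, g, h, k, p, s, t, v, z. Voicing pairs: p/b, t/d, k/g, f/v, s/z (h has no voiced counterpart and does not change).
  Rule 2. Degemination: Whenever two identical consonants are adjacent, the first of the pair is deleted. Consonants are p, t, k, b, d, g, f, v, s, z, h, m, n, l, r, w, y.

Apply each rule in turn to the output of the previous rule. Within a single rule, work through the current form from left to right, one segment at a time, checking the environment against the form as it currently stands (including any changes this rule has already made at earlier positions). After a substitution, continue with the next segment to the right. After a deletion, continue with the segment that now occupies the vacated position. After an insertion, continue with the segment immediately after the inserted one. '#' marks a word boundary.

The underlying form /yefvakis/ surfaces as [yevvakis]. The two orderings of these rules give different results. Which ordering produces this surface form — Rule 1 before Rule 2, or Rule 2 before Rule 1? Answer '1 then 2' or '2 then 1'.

Order 1 then 2:
  1 Regressive Voicing Assimilation: [yefvakis] → [yevvakis]
  2 Degemination: [yevvakis] → [yevakis]
  result: [yevakis]
Order 2 then 1:
  2 Degemination: no change — [yefvakis]
  1 Regressive Voicing Assimilation: [yefvakis] → [yevvakis]
  result: [yevvakis]

2 then 1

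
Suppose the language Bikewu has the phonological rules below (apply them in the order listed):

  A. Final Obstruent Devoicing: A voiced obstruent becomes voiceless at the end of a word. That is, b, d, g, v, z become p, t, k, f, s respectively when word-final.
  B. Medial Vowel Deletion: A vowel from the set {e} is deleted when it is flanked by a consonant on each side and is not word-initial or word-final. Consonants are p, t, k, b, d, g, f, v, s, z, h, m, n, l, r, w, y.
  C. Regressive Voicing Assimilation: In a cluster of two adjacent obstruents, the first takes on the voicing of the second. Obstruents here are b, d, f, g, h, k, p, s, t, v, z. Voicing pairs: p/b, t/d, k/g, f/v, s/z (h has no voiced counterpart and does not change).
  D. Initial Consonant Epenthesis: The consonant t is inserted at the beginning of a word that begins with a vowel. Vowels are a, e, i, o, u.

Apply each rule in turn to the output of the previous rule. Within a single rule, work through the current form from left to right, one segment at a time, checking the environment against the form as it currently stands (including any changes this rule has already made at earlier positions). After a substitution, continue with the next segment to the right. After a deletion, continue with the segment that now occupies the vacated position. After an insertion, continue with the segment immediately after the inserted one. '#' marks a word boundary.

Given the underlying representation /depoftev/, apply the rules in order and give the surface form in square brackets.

A Final Obstruent Devoicing: [depoftev] → [depoftef]
B Medial Vowel Deletion: [depoftef] → [dpoftf]
C Regressive Voicing Assimilation: [dpoftf] → [tpoftf]
D Initial Consonant Epenthesis: no change — [tpoftf]

[tpoftf]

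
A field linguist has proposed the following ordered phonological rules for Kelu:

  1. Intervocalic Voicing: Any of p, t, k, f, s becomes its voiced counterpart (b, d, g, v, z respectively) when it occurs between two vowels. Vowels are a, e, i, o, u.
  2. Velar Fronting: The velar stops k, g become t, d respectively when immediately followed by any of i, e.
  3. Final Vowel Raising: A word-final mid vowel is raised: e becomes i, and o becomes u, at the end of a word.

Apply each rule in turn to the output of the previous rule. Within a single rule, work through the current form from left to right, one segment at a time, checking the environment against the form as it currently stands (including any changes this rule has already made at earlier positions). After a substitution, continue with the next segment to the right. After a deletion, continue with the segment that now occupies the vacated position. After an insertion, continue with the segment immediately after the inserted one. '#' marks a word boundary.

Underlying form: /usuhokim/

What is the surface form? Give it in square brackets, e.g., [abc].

1 Intervocalic Voicing: [usuhokim] → [uzuhogim]
2 Velar Fronting: [uzuhogim] → [uzuhodim]
3 Final Vowel Raising: no change — [uzuhodim]

[uzuhodim]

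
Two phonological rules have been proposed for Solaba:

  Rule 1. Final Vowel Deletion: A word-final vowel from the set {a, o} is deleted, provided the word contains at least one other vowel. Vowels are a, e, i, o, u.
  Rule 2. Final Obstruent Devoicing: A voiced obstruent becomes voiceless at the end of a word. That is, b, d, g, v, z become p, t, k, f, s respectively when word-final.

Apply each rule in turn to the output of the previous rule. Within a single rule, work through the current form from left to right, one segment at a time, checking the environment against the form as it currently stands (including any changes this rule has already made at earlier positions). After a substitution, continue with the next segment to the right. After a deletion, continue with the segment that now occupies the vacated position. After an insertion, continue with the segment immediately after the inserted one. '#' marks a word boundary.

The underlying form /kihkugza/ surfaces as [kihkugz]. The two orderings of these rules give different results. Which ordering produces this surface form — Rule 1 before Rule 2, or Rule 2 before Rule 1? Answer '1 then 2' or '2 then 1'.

Order 1 then 2:
  1 Final Vowel Deletion: [kihkugza] → [kihkugz]
  2 Final Obstruent Devoicing: [kihkugz] → [kihkugs]
  result: [kihkugs]
Order 2 then 1:
  2 Final Obstruent Devoicing: no change — [kihkugza]
  1 Final Vowel Deletion: [kihkugza] → [kihkugz]
  result: [kihkugz]

2 then 1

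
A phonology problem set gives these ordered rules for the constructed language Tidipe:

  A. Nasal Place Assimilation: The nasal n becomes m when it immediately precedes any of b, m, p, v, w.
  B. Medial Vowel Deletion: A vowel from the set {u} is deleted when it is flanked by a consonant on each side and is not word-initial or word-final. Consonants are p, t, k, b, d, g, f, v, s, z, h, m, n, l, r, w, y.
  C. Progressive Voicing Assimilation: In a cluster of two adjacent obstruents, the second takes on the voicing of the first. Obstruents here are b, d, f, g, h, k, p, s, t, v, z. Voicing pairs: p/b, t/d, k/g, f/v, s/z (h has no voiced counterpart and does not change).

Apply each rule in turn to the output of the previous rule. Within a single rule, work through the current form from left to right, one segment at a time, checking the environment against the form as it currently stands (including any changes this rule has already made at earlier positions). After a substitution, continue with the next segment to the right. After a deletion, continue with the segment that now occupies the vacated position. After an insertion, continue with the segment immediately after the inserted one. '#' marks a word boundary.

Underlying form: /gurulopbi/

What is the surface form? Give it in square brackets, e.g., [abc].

[grloppi]

A Nasal Place Assimilation: no change — [gurulopbi]
B Medial Vowel Deletion: [gurulopbi] → [grlopbi]
C Progressive Voicing Assimilation: [grlopbi] → [grloppi]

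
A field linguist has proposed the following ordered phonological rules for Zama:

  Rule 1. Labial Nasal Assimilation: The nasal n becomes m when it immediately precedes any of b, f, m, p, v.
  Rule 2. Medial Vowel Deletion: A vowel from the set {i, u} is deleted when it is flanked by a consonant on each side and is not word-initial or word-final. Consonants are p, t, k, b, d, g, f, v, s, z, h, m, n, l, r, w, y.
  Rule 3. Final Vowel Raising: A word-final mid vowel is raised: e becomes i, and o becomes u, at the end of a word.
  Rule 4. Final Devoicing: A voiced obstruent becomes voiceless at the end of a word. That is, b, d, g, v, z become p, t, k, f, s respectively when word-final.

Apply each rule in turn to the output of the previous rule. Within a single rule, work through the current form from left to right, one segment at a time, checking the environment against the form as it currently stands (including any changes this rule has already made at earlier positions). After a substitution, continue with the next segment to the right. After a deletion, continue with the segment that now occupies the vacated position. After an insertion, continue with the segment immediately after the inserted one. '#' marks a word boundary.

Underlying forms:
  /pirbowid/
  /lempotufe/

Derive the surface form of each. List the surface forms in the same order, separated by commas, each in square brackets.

/pirbowid/:
  Rule 1 Labial Nasal Assimilation: no change — [pirbowid]
  Rule 2 Medial Vowel Deletion: [pirbowid] → [prbowd]
  Rule 3 Final Vowel Raising: no change — [prbowd]
  Rule 4 Final Devoicing: [prbowd] → [prbowt]
/lempotufe/:
  Rule 1 Labial Nasal Assimilation: no change — [lempotufe]
  Rule 2 Medial Vowel Deletion: [lempotufe] → [lempotfe]
  Rule 3 Final Vowel Raising: [lempotfe] → [lempotfi]
  Rule 4 Final Devoicing: no change — [lempotfi]

[prbowt], [lempotfi]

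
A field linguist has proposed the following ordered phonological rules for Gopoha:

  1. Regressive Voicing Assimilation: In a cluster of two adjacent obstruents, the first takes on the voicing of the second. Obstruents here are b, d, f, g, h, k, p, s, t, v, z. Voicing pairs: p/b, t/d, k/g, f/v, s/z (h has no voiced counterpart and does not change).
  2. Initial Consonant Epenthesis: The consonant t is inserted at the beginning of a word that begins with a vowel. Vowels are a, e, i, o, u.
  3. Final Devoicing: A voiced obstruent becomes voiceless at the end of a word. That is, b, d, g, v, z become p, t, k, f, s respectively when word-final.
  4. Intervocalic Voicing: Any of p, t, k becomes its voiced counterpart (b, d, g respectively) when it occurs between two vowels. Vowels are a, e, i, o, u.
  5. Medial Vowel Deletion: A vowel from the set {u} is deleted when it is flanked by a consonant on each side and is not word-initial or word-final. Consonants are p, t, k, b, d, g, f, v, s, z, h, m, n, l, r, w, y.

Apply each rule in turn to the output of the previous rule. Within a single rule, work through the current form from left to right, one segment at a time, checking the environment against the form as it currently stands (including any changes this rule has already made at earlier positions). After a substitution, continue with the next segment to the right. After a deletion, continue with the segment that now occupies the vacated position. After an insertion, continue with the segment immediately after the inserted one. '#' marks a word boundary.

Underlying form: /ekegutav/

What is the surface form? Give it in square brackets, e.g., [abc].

[tegegdaf]

1 Regressive Voicing Assimilation: no change — [ekegutav]
2 Initial Consonant Epenthesis: [ekegutav] → [tekegutav]
3 Final Devoicing: [tekegutav] → [tekegutaf]
4 Intervocalic Voicing: [tekegutaf] → [tegegudaf]
5 Medial Vowel Deletion: [tegegudaf] → [tegegdaf]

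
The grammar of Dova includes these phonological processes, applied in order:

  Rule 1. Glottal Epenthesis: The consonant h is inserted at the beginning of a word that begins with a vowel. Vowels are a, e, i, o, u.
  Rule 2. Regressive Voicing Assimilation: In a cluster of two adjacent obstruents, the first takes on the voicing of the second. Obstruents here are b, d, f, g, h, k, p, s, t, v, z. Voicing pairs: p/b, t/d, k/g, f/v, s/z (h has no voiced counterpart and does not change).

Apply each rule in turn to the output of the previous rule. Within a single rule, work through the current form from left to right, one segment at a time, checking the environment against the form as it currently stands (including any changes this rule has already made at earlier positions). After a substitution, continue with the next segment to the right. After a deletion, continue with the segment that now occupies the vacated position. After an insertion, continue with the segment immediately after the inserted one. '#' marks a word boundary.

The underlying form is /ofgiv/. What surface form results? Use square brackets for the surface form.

[hovgiv]

Rule 1 Glottal Epenthesis: [ofgiv] → [hofgiv]
Rule 2 Regressive Voicing Assimilation: [hofgiv] → [hovgiv]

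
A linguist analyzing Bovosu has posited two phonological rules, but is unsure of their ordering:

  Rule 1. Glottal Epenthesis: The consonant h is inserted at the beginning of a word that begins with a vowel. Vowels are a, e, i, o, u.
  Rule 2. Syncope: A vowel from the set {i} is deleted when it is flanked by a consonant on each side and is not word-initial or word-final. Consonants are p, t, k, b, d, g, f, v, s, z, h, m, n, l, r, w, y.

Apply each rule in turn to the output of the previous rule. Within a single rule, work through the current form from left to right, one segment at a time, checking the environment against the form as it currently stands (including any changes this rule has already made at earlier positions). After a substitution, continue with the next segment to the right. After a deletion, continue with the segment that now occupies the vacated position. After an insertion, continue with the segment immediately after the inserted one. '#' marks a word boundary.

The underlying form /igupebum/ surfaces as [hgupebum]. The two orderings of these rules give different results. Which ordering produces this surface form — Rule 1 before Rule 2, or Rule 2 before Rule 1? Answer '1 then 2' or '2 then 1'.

1 then 2

Order 1 then 2:
  1 Glottal Epenthesis: [igupebum] → [higupebum]
  2 Syncope: [higupebum] → [hgupebum]
  result: [hgupebum]
Order 2 then 1:
  2 Syncope: no change — [igupebum]
  1 Glottal Epenthesis: [igupebum] → [higupebum]
  result: [higupebum]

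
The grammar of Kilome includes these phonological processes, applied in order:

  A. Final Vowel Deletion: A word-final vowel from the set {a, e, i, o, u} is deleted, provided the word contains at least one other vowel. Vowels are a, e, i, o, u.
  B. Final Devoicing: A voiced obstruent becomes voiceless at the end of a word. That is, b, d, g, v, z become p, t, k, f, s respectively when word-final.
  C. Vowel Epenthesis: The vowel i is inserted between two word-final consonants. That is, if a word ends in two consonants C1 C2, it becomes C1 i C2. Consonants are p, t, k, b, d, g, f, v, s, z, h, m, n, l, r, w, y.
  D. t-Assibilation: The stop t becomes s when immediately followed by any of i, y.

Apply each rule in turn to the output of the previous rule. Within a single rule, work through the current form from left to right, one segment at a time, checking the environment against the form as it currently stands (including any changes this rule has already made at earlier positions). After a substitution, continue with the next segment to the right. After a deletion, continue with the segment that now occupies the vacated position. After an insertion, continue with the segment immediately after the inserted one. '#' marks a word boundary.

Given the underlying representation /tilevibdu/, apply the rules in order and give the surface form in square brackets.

A Final Vowel Deletion: [tilevibdu] → [tilevibd]
B Final Devoicing: [tilevibd] → [tilevibt]
C Vowel Epenthesis: [tilevibt] → [tilevibit]
D t-Assibilation: [tilevibit] → [silevibit]

[silevibit]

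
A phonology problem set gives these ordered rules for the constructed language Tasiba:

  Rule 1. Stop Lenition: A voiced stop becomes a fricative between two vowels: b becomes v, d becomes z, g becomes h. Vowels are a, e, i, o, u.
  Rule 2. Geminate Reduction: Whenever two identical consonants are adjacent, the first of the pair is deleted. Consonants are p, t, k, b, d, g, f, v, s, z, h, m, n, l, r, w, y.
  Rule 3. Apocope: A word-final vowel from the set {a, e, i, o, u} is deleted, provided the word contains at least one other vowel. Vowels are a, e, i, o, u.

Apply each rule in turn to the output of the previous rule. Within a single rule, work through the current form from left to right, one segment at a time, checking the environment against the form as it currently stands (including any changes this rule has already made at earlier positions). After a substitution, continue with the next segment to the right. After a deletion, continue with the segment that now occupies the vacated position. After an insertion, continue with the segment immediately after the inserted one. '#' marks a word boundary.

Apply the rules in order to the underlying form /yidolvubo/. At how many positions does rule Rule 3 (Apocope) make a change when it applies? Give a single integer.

Rule 1 Stop Lenition: [yidolvubo] → [yizolvuvo]
Rule 2 Geminate Reduction: no change — [yizolvuvo]
Rule 3 Apocope: [yizolvuvo] → [yizolvuv]
Rule Rule 3 changed 1 position(s).

1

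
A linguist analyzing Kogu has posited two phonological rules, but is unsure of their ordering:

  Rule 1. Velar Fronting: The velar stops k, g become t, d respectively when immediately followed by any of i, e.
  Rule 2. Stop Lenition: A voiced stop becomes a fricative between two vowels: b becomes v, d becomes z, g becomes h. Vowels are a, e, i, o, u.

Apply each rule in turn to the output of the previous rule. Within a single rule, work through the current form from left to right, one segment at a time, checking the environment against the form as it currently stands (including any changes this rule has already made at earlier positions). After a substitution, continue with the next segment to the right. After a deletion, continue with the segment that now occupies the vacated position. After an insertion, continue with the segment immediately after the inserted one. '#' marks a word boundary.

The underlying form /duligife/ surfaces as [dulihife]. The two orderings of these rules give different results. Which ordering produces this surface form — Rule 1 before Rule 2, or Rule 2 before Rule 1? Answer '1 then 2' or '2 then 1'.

Order 1 then 2:
  1 Velar Fronting: [duligife] → [dulidife]
  2 Stop Lenition: [dulidife] → [dulizife]
  result: [dulizife]
Order 2 then 1:
  2 Stop Lenition: [duligife] → [dulihife]
  1 Velar Fronting: no change — [dulihife]
  result: [dulihife]

2 then 1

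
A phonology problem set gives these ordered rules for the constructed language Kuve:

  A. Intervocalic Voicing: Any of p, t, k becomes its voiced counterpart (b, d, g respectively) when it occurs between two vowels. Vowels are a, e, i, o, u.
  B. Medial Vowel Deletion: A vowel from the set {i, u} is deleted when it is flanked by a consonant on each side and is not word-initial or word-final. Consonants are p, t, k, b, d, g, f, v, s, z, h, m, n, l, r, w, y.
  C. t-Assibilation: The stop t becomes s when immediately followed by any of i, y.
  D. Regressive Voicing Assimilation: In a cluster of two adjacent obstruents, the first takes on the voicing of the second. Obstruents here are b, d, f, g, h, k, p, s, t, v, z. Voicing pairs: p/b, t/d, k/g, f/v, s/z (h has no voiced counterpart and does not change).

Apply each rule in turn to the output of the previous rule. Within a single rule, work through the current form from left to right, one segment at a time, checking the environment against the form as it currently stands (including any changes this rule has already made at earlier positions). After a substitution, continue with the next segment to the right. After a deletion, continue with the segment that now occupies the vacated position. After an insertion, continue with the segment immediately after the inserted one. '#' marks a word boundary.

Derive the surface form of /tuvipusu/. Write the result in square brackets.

A Intervocalic Voicing: [tuvipusu] → [tuvibusu]
B Medial Vowel Deletion: [tuvibusu] → [tvbsu]
C t-Assibilation: no change — [tvbsu]
D Regressive Voicing Assimilation: [tvbsu] → [dvpsu]

[dvpsu]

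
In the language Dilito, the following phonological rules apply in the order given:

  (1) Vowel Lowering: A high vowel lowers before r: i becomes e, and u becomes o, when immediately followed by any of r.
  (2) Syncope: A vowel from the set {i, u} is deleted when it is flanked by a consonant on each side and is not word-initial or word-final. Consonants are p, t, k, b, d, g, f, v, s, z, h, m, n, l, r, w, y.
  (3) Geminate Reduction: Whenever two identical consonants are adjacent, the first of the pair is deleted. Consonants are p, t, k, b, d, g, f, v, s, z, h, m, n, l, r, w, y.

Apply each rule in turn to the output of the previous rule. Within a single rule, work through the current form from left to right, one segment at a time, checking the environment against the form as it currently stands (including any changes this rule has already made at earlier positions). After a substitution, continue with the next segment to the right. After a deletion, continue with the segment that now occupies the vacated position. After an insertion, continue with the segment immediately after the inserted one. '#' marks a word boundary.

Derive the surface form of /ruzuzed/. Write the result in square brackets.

(1) Vowel Lowering: no change — [ruzuzed]
(2) Syncope: [ruzuzed] → [rzzed]
(3) Geminate Reduction: [rzzed] → [rzed]

[rzed]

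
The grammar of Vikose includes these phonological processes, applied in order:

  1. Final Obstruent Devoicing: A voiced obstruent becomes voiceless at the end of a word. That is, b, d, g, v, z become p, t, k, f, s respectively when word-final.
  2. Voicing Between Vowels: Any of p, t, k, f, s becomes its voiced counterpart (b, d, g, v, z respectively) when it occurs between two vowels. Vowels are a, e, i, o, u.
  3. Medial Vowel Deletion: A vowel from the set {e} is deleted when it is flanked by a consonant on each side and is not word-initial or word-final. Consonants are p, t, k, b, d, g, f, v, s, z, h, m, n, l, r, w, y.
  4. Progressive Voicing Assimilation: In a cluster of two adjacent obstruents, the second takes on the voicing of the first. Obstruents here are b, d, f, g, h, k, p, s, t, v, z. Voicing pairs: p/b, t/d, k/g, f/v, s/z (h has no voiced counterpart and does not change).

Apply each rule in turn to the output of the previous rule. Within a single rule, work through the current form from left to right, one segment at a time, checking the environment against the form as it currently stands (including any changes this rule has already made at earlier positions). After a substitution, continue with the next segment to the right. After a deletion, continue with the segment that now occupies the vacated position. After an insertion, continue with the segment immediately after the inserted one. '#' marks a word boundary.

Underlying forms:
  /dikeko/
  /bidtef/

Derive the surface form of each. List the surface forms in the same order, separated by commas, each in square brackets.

[diggo], [biddv]

/dikeko/:
  1 Final Obstruent Devoicing: no change — [dikeko]
  2 Voicing Between Vowels: [dikeko] → [digego]
  3 Medial Vowel Deletion: [digego] → [diggo]
  4 Progressive Voicing Assimilation: no change — [diggo]
/bidtef/:
  1 Final Obstruent Devoicing: no change — [bidtef]
  2 Voicing Between Vowels: no change — [bidtef]
  3 Medial Vowel Deletion: [bidtef] → [bidtf]
  4 Progressive Voicing Assimilation: [bidtf] → [biddv]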